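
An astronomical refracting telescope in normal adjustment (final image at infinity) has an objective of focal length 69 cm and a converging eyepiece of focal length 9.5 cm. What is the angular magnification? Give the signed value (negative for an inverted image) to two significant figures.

M = -f_obj/f_eye = -69/(9.5) = -7.263.

-7.3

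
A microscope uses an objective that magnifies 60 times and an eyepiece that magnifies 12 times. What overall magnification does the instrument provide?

720

The overall magnification of a compound microscope is the product of the objective and eyepiece magnifications:
M = M_obj x M_eye = 60 x 12 = 720.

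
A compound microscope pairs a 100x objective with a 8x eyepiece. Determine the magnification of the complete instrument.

800

The overall magnification of a compound microscope is the product of the objective and eyepiece magnifications:
M = M_obj x M_eye = 100 x 8 = 800.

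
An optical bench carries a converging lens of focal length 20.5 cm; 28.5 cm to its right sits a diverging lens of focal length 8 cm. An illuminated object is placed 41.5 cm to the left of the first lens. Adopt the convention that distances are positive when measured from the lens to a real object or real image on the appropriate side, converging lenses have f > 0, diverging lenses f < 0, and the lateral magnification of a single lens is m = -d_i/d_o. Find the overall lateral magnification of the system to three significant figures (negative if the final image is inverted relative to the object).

Lens 1: 1/d_i1 = 1/f_1 - 1/d_o1 = 1/20.5 - 1/41.5 = 0.02468 cm^-1, so d_i1 = 40.512 cm.
m_1 = -(40.512)/41.5 = -0.9762.
Since 40.512 cm > 28.5 cm, the first image lies past the second lens and serves as a virtual object: d_o2 = L - d_i1 = -12.012 cm.
Lens 2: 1/d_i2 = 1/f_2 - 1/d_o2 = 1/(-8) - 1/(-12.012) = -0.04175 cm^-1, so d_i2 = -23.953 cm.
m_2 = -(-23.953)/(-12.012) = -1.9941.
Total m = m_1 x m_2 = (-0.9762)(-1.9941) = 1.9466.

1.95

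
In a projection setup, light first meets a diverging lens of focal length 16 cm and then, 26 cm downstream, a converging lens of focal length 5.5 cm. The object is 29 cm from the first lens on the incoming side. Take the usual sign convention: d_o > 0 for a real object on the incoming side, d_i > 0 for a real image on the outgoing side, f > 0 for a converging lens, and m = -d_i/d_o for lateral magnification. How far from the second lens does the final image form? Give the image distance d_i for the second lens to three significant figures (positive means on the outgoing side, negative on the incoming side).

Applying the thin-lens equation to the first lens, 1/(-16) = 1/29 + 1/d_i1, which gives d_i1 = -10.311 cm.
With d_i1 < 0 the first image is virtual and lies on the object side; the object distance for lens 2 is d_o2 = 26 - (-10.311) = 36.311 cm.
Applying the thin-lens equation again with f_2 = 5.5 cm and d_o2 = 36.311 cm gives d_i2 = 6.482 cm.

6.48 cm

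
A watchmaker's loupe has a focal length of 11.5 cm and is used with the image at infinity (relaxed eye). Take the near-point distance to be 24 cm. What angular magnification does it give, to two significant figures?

M = D/f = 24/11.5 = 2.087.

2.1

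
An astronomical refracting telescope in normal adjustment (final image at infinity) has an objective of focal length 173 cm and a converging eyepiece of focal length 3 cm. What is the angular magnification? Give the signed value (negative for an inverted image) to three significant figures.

M = -f_obj/f_eye = -173/(3) = -57.667.

-57.7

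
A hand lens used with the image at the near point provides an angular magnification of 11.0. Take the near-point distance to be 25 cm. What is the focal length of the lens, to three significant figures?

For the image at the near point, M = 1 + D/f.
f = D/(M - 1) = 25/(11.0 - 1) = 2.500 cm.

2.50 cm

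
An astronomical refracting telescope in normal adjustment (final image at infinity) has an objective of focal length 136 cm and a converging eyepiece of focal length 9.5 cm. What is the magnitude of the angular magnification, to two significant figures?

14

|M| = f_obj/|f_eye| = 136/9.5 = 14.316.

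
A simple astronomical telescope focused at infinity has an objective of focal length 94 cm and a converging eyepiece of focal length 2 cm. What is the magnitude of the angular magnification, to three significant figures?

47.0

|M| = f_obj/|f_eye| = 94/2 = 47.000.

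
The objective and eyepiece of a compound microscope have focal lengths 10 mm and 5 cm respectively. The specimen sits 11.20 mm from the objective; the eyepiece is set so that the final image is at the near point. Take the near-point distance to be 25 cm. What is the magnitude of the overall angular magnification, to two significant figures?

50

Convert to cm: f_obj = 10 mm = 1 cm; d_o = 11.20 mm = 1.12 cm.
Objective: 1/d_i = 1/f_obj - 1/d_o = 1/1 - 1/1.12 = 0.10714 cm^-1, so d_i = 9.333 cm.
m_obj = -d_i/d_o = -9.333/1.12 = -8.333.
Eyepiece angular magnification (image at near point): M_eye = 1 + D/f_e = 1 + 25/5 = 6.000.
Overall M = m_obj x M_eye = (-8.333)(6.000) = -50.00.
|M| = 50.00.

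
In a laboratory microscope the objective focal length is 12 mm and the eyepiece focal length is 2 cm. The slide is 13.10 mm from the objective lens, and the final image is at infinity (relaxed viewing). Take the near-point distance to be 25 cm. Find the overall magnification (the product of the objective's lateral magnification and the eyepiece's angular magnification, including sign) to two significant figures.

-140

Convert to cm: f_obj = 12 mm = 1.2 cm; d_o = 13.10 mm = 1.31 cm.
Objective: 1/d_i = 1/f_obj - 1/d_o = 1/1.2 - 1/1.31 = 0.06997 cm^-1, so d_i = 14.291 cm.
m_obj = -d_i/d_o = -14.291/1.31 = -10.909.
Eyepiece angular magnification (image at infinity): M_eye = D/f_e = 25/2 = 12.500.
Overall M = m_obj x M_eye = (-10.909)(12.500) = -136.36.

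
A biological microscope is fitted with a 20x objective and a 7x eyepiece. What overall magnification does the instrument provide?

The overall magnification of a compound microscope is the product of the objective and eyepiece magnifications:
M = M_obj x M_eye = 20 x 7 = 140.

140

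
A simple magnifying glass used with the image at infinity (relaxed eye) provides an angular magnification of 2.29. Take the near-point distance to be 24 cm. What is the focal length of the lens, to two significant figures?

For the image at infinity, M = D/f.
f = D/M = 24/2.29 = 10.480 cm.

10 cm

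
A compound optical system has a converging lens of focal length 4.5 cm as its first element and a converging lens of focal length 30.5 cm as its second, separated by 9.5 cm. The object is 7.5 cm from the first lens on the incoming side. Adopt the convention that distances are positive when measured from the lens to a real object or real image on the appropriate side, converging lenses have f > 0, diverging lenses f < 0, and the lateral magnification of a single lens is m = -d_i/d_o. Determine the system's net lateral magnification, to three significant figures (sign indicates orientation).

-1.42

Applying the thin-lens equation to the first lens, 1/4.5 = 1/7.5 + 1/d_i1, which gives d_i1 = 11.250 cm.
Its lateral magnification is m_1 = -d_i1/d_o1 = -(11.250)/7.5 = -1.5000.
This image would form 11.250 cm past lens 1, i.e. 1.750 cm beyond lens 2, so it is a virtual object for lens 2: d_o2 = 9.5 - 11.250 = -1.750 cm.
Applying the thin-lens equation again with f_2 = 30.5 cm and d_o2 = -1.750 cm gives d_i2 = 1.655 cm.
m_2 = -(1.655)/(-1.750) = 0.9457.
Total m = m_1 x m_2 = (-1.5000)(0.9457) = -1.4186.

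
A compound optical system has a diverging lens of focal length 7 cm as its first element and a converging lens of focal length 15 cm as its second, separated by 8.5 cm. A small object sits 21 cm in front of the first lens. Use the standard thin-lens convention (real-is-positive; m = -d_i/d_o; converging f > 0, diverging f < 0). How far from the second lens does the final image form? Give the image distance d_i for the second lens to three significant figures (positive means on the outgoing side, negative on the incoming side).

-165 cm

Applying the thin-lens equation to the first lens, 1/(-7) = 1/21 + 1/d_i1, which gives d_i1 = -5.250 cm.
The intermediate image is virtual, 5.250 cm to the left of lens 1, so d_o2 = L - d_i1 = 8.5 - (-5.250) = 13.750 cm.
Applying the thin-lens equation again with f_2 = 15 cm and d_o2 = 13.750 cm gives d_i2 = -165.000 cm.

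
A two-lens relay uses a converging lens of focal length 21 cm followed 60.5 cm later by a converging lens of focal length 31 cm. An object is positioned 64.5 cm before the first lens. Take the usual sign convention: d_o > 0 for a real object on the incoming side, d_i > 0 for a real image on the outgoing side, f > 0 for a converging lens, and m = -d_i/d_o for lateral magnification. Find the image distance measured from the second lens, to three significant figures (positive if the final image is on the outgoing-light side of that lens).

-556 cm

Lens 1: 1/d_i1 = 1/f_1 - 1/d_o1 = 1/21 - 1/64.5 = 0.03212 cm^-1, so d_i1 = 31.138 cm.
Object distance for lens 2: d_o2 = 60.5 - 31.138 = 29.362 cm.
Lens 2: 1/d_i2 = 1/f_2 - 1/d_o2 = 1/31 - 1/(29.362) = -0.00180 cm^-1, so d_i2 = -555.716 cm.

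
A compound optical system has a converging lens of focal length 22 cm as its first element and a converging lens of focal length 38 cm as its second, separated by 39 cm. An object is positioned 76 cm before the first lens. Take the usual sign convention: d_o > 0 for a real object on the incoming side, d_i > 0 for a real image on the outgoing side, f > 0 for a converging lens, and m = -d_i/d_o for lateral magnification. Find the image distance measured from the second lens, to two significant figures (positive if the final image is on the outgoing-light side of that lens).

-10 cm

Lens 1: 1/d_i1 = 1/f_1 - 1/d_o1 = 1/22 - 1/76 = 0.03230 cm^-1, so d_i1 = 30.963 cm.
Object distance for lens 2: d_o2 = 39 - 30.963 = 8.037 cm.
Lens 2: 1/d_i2 = 1/f_2 - 1/d_o2 = 1/38 - 1/(8.037) = -0.09811 cm^-1, so d_i2 = -10.193 cm.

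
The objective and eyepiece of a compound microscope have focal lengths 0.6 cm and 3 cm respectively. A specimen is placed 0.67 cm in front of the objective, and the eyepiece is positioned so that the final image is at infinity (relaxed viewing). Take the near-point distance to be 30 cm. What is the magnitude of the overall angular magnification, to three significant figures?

Objective: 1/d_i = 1/f_obj - 1/d_o = 1/0.6 - 1/0.67 = 0.17413 cm^-1, so d_i = 5.743 cm.
m_obj = -d_i/d_o = -5.743/0.67 = -8.571.
Eyepiece angular magnification (image at infinity): M_eye = D/f_e = 30/3 = 10.000.
Overall M = m_obj x M_eye = (-8.571)(10.000) = -85.71.
|M| = 85.71.

85.7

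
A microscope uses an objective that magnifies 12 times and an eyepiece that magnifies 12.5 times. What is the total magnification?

150

The overall magnification of a compound microscope is the product of the objective and eyepiece magnifications:
M = M_obj x M_eye = 12 x 12.5 = 150.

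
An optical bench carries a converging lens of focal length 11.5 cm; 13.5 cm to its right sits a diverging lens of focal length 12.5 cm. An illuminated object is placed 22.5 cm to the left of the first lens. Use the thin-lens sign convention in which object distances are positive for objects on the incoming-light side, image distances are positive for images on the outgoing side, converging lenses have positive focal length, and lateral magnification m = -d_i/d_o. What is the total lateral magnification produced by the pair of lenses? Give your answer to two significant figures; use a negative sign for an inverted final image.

-5.3

First lens: d_i1 = 1/(1/11.5 - 1/22.5) = 23.523 cm.
m_1 = -(23.523)/22.5 = -1.0455.
This image would form 23.523 cm past lens 1, i.e. 10.023 cm beyond lens 2, so it is a virtual object for lens 2: d_o2 = 13.5 - 23.523 = -10.023 cm.
Second lens: d_i2 = 1/(1/(-12.5) - 1/(-10.023)) = 50.573 cm.
m_2 = -(50.573)/(-10.023) = 5.0459.
The system's lateral magnification is m_1 m_2 = (-1.0455)(5.0459) = -5.2752.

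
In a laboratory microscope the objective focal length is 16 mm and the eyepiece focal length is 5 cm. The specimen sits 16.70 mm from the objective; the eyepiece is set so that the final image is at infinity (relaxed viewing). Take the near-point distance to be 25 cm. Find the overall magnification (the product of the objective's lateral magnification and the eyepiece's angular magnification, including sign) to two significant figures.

Convert to cm: f_obj = 16 mm = 1.6 cm; d_o = 16.70 mm = 1.67 cm.
Objective: 1/d_i = 1/f_obj - 1/d_o = 1/1.6 - 1/1.67 = 0.02620 cm^-1, so d_i = 38.171 cm.
m_obj = -d_i/d_o = -38.171/1.67 = -22.857.
Eyepiece angular magnification (image at infinity): M_eye = D/f_e = 25/5 = 5.000.
Overall M = m_obj x M_eye = (-22.857)(5.000) = -114.29.

-110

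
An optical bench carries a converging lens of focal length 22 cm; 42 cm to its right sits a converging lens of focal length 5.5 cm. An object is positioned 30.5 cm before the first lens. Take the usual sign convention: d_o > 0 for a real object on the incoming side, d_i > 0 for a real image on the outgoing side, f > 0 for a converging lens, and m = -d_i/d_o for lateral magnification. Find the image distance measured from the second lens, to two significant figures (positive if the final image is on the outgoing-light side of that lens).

4.8 cm

Lens 1: 1/d_i1 = 1/f_1 - 1/d_o1 = 1/22 - 1/30.5 = 0.01267 cm^-1, so d_i1 = 78.941 cm.
Since 78.941 cm > 42 cm, the first image lies past the second lens and serves as a virtual object: d_o2 = L - d_i1 = -36.941 cm.
Lens 2: 1/d_i2 = 1/f_2 - 1/d_o2 = 1/5.5 - 1/(-36.941) = 0.20889 cm^-1, so d_i2 = 4.787 cm.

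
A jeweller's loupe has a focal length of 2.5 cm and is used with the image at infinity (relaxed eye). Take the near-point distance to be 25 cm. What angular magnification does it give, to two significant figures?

10

M = D/f = 25/2.5 = 10.000.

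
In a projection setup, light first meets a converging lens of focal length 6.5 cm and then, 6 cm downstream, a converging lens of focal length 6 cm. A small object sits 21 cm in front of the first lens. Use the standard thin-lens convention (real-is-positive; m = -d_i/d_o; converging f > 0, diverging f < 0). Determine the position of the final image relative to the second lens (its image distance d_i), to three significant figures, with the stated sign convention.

Applying the thin-lens equation to the first lens, 1/6.5 = 1/21 + 1/d_i1, which gives d_i1 = 9.414 cm.
Since 9.414 cm > 6 cm, the first image lies past the second lens and serves as a virtual object: d_o2 = L - d_i1 = -3.414 cm.
Applying the thin-lens equation again with f_2 = 6 cm and d_o2 = -3.414 cm gives d_i2 = 2.176 cm.

2.18 cm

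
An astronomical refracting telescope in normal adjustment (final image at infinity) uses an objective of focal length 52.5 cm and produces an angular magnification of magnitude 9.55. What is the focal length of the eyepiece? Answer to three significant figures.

|M| = f_obj/f_eye, so f_eye = f_obj/|M| = 52.5/9.55 = 5.497 cm.

5.50 cm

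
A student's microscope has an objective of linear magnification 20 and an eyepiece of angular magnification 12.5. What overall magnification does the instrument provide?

250

The overall magnification of a compound microscope is the product of the objective and eyepiece magnifications:
M = M_obj x M_eye = 20 x 12.5 = 250.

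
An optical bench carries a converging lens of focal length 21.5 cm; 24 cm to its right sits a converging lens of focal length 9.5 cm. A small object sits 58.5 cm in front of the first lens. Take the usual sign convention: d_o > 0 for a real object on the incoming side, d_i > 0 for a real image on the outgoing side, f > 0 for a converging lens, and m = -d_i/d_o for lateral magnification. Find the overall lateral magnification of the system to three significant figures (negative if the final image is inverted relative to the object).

Applying the thin-lens equation to the first lens, 1/21.5 = 1/58.5 + 1/d_i1, which gives d_i1 = 33.993 cm.
Its lateral magnification is m_1 = -d_i1/d_o1 = -(33.993)/58.5 = -0.5811.
This image would form 33.993 cm past lens 1, i.e. 9.993 cm beyond lens 2, so it is a virtual object for lens 2: d_o2 = 24 - 33.993 = -9.993 cm.
Applying the thin-lens equation again with f_2 = 9.5 cm and d_o2 = -9.993 cm gives d_i2 = 4.870 cm.
m_2 = -(4.870)/(-9.993) = 0.4873.
The system's lateral magnification is m_1 m_2 = (-0.5811)(0.4873) = -0.2832.

-0.283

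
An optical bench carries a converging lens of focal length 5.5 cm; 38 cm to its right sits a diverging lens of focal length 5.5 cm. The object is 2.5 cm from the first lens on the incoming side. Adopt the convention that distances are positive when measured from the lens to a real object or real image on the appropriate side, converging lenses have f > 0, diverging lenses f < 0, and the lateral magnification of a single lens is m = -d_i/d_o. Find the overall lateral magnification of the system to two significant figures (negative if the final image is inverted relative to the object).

0.21

Lens 1: 1/d_i1 = 1/f_1 - 1/d_o1 = 1/5.5 - 1/2.5 = -0.21818 cm^-1, so d_i1 = -4.583 cm.
m_1 = -(-4.583)/2.5 = 1.8333.
The intermediate image is virtual, 4.583 cm to the left of lens 1, so d_o2 = L - d_i1 = 38 - (-4.583) = 42.583 cm.
Lens 2: 1/d_i2 = 1/f_2 - 1/d_o2 = 1/(-5.5) - 1/(42.583) = -0.20530 cm^-1, so d_i2 = -4.871 cm.
m_2 = -(-4.871)/(42.583) = 0.1144.
Overall magnification: m = m_1 m_2 = 0.2097.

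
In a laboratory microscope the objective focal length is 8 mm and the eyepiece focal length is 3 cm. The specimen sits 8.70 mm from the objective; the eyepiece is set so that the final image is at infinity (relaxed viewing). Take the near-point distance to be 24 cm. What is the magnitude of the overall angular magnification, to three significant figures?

Convert to cm: f_obj = 8 mm = 0.8 cm; d_o = 8.70 mm = 0.87 cm.
Objective: 1/d_i = 1/f_obj - 1/d_o = 1/0.8 - 1/0.87 = 0.10057 cm^-1, so d_i = 9.943 cm.
m_obj = -d_i/d_o = -9.943/0.87 = -11.429.
Eyepiece angular magnification (image at infinity): M_eye = D/f_e = 24/3 = 8.000.
Overall M = m_obj x M_eye = (-11.429)(8.000) = -91.43.
|M| = 91.43.

91.4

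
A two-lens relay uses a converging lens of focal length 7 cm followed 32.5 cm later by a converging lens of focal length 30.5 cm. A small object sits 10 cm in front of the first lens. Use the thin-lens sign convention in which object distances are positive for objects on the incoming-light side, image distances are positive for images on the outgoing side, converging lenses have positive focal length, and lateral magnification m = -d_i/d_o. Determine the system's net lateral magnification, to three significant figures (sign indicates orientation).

-3.34

Lens 1: 1/d_i1 = 1/f_1 - 1/d_o1 = 1/7 - 1/10 = 0.04286 cm^-1, so d_i1 = 23.333 cm.
m_1 = -(23.333)/10 = -2.3333.
The intermediate image is 23.333 cm to the right of lens 1, so d_o2 = L - d_i1 = 32.5 - 23.333 = 9.167 cm.
Lens 2: 1/d_i2 = 1/f_2 - 1/d_o2 = 1/30.5 - 1/(9.167) = -0.07630 cm^-1, so d_i2 = -13.105 cm.
m_2 = -(-13.105)/(9.167) = 1.4297.
Total m = m_1 x m_2 = (-2.3333)(1.4297) = -3.3359.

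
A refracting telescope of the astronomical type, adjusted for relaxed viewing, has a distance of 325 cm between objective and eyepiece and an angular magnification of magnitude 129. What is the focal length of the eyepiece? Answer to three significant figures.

2.50 cm

In normal adjustment the tube length equals f_obj + f_eye and |M| = f_obj/f_eye.
So f_obj = 129 f_eye and 129 f_eye + f_eye = 325 cm, giving f_eye = 325/130 = 2.500 cm and f_obj = 322.500 cm.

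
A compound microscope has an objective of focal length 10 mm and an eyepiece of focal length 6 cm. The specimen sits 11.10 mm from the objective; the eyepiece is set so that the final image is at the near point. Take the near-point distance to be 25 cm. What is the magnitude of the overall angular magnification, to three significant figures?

47.0

Convert to cm: f_obj = 10 mm = 1 cm; d_o = 11.10 mm = 1.11 cm.
Objective: 1/d_i = 1/f_obj - 1/d_o = 1/1 - 1/1.11 = 0.09910 cm^-1, so d_i = 10.091 cm.
m_obj = -d_i/d_o = -10.091/1.11 = -9.091.
Eyepiece angular magnification (image at near point): M_eye = 1 + D/f_e = 1 + 25/6 = 5.167.
Overall M = m_obj x M_eye = (-9.091)(5.167) = -46.97.
|M| = 46.97.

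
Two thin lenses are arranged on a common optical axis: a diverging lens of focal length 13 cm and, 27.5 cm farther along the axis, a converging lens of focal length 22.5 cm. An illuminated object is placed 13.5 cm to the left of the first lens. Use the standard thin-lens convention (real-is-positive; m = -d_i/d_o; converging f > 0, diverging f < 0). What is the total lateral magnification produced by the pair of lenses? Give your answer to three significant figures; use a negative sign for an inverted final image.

-0.950

Applying the thin-lens equation to the first lens, 1/(-13) = 1/13.5 + 1/d_i1, which gives d_i1 = -6.623 cm.
Its lateral magnification is m_1 = -d_i1/d_o1 = -(-6.623)/13.5 = 0.4906.
The intermediate image is virtual, 6.623 cm to the left of lens 1, so d_o2 = L - d_i1 = 27.5 - (-6.623) = 34.123 cm.
Applying the thin-lens equation again with f_2 = 22.5 cm and d_o2 = 34.123 cm gives d_i2 = 66.057 cm.
m_2 = -(66.057)/(34.123) = -1.9359.
Total m = m_1 x m_2 = (0.4906)(-1.9359) = -0.9497.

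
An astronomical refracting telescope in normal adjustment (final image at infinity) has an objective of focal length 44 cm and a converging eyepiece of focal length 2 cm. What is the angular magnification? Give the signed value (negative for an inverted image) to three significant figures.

M = -f_obj/f_eye = -44/(2) = -22.000.

-22.0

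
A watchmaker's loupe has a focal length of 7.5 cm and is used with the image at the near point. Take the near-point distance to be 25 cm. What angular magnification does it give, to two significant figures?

4.3

M = 1 + D/f = 1 + 25/7.5 = 4.333.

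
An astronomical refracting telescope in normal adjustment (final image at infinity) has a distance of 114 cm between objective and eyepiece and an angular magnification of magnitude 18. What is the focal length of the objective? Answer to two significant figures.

In normal adjustment the tube length equals f_obj + f_eye and |M| = f_obj/f_eye.
So f_obj = 18 f_eye and 18 f_eye + f_eye = 114 cm, giving f_eye = 114/19 = 6.000 cm and f_obj = 108.000 cm.

110 cm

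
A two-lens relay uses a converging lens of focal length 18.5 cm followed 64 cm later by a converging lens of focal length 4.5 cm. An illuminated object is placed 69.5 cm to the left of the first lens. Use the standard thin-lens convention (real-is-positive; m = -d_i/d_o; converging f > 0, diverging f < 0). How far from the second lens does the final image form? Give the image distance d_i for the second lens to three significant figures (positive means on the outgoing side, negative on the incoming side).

Applying the thin-lens equation to the first lens, 1/18.5 = 1/69.5 + 1/d_i1, which gives d_i1 = 25.211 cm.
Object distance for lens 2: d_o2 = 64 - 25.211 = 38.789 cm.
Applying the thin-lens equation again with f_2 = 4.5 cm and d_o2 = 38.789 cm gives d_i2 = 5.091 cm.

5.09 cm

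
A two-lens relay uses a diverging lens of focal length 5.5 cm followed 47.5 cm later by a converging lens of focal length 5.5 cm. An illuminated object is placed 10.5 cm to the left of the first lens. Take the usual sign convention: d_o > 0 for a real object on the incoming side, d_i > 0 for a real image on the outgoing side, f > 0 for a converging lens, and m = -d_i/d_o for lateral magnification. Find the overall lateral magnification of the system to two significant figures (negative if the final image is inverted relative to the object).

-0.041

Lens 1: 1/d_i1 = 1/f_1 - 1/d_o1 = 1/(-5.5) - 1/10.5 = -0.27706 cm^-1, so d_i1 = -3.609 cm.
m_1 = -(-3.609)/10.5 = 0.3438.
The intermediate image is virtual, 3.609 cm to the left of lens 1, so d_o2 = L - d_i1 = 47.5 - (-3.609) = 51.109 cm.
Lens 2: 1/d_i2 = 1/f_2 - 1/d_o2 = 1/5.5 - 1/(51.109) = 0.16225 cm^-1, so d_i2 = 6.163 cm.
m_2 = -(6.163)/(51.109) = -0.1206.
The system's lateral magnification is m_1 m_2 = (0.3438)(-0.1206) = -0.0415.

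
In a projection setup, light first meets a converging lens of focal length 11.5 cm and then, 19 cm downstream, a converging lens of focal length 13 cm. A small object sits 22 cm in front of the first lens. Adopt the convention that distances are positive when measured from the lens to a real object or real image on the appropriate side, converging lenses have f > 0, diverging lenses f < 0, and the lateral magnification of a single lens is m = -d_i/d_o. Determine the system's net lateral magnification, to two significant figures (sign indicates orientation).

-0.79

Lens 1: 1/d_i1 = 1/f_1 - 1/d_o1 = 1/11.5 - 1/22 = 0.04150 cm^-1, so d_i1 = 24.095 cm.
m_1 = -(24.095)/22 = -1.0952.
This image would form 24.095 cm past lens 1, i.e. 5.095 cm beyond lens 2, so it is a virtual object for lens 2: d_o2 = 19 - 24.095 = -5.095 cm.
Lens 2: 1/d_i2 = 1/f_2 - 1/d_o2 = 1/13 - 1/(-5.095) = 0.27318 cm^-1, so d_i2 = 3.661 cm.
m_2 = -(3.661)/(-5.095) = 0.7184.
The system's lateral magnification is m_1 m_2 = (-1.0952)(0.7184) = -0.7868.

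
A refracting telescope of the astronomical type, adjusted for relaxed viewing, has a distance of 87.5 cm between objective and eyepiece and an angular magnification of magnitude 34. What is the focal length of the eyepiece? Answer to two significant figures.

In normal adjustment the tube length equals f_obj + f_eye and |M| = f_obj/f_eye.
So f_obj = 34 f_eye and 34 f_eye + f_eye = 87.5 cm, giving f_eye = 87.5/35 = 2.500 cm and f_obj = 85.000 cm.

2.5 cm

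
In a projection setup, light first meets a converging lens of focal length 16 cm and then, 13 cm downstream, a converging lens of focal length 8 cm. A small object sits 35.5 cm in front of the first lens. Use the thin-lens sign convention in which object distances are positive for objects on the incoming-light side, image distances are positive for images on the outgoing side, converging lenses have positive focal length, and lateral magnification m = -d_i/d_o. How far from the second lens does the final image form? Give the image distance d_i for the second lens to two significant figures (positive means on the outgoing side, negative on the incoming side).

5.3 cm

Applying the thin-lens equation to the first lens, 1/16 = 1/35.5 + 1/d_i1, which gives d_i1 = 29.128 cm.
This image would form 29.128 cm past lens 1, i.e. 16.128 cm beyond lens 2, so it is a virtual object for lens 2: d_o2 = 13 - 29.128 = -16.128 cm.
Applying the thin-lens equation again with f_2 = 8 cm and d_o2 = -16.128 cm gives d_i2 = 5.348 cm.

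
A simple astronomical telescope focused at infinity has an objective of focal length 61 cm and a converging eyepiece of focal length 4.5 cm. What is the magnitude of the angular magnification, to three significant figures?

|M| = f_obj/|f_eye| = 61/4.5 = 13.556.

13.6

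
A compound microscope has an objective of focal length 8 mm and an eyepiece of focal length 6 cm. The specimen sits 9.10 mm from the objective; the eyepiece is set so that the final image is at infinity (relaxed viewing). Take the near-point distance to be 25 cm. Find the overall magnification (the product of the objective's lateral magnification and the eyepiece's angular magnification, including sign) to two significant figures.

Convert to cm: f_obj = 8 mm = 0.8 cm; d_o = 9.10 mm = 0.91 cm.
Objective: 1/d_i = 1/f_obj - 1/d_o = 1/0.8 - 1/0.91 = 0.15110 cm^-1, so d_i = 6.618 cm.
m_obj = -d_i/d_o = -6.618/0.91 = -7.273.
Eyepiece angular magnification (image at infinity): M_eye = D/f_e = 25/6 = 4.167.
Overall M = m_obj x M_eye = (-7.273)(4.167) = -30.30.

-30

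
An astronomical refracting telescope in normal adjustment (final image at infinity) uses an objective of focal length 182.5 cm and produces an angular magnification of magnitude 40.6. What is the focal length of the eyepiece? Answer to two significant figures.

|M| = f_obj/f_eye, so f_eye = f_obj/|M| = 182.5/40.6 = 4.495 cm.

4.5 cm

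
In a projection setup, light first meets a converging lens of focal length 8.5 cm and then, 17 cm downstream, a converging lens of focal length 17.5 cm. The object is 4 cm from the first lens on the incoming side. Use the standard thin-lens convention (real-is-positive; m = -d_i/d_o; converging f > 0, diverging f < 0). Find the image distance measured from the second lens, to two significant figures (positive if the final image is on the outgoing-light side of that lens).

First lens: d_i1 = 1/(1/8.5 - 1/4) = -7.556 cm.
With d_i1 < 0 the first image is virtual and lies on the object side; the object distance for lens 2 is d_o2 = 17 - (-7.556) = 24.556 cm.
Second lens: d_i2 = 1/(1/17.5 - 1/(24.556)) = 60.906 cm.

61 cm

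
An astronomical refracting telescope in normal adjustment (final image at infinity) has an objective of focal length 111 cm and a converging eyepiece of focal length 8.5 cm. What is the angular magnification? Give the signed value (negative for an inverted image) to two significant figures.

M = -f_obj/f_eye = -111/(8.5) = -13.059.

-13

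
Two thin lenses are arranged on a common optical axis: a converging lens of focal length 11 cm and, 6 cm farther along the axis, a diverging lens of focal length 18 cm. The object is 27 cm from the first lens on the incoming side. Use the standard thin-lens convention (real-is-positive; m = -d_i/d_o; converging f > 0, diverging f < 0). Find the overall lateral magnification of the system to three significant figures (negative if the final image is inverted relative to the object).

Lens 1: 1/d_i1 = 1/f_1 - 1/d_o1 = 1/11 - 1/27 = 0.05387 cm^-1, so d_i1 = 18.562 cm.
m_1 = -(18.562)/27 = -0.6875.
Since 18.562 cm > 6 cm, the first image lies past the second lens and serves as a virtual object: d_o2 = L - d_i1 = -12.562 cm.
Lens 2: 1/d_i2 = 1/f_2 - 1/d_o2 = 1/(-18) - 1/(-12.562) = 0.02405 cm^-1, so d_i2 = 41.586 cm.
m_2 = -(41.586)/(-12.562) = 3.3103.
The system's lateral magnification is m_1 m_2 = (-0.6875)(3.3103) = -2.2759.

-2.28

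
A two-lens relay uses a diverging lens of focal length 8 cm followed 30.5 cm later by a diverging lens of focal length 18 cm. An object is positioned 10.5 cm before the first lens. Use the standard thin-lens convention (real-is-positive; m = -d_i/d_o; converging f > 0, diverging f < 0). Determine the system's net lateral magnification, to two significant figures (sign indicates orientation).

First lens: d_i1 = 1/(1/(-8) - 1/10.5) = -4.541 cm.
m_1 = -(-4.541)/10.5 = 0.4324.
The intermediate image is virtual, 4.541 cm to the left of lens 1, so d_o2 = L - d_i1 = 30.5 - (-4.541) = 35.041 cm.
Second lens: d_i2 = 1/(1/(-18) - 1/(35.041)) = -11.891 cm.
m_2 = -(-11.891)/(35.041) = 0.3394.
Overall magnification: m = m_1 m_2 = 0.1468.

0.15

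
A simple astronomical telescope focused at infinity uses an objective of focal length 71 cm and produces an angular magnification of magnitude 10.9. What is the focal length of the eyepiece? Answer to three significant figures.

6.51 cm

|M| = f_obj/f_eye, so f_eye = f_obj/|M| = 71/10.9 = 6.514 cm.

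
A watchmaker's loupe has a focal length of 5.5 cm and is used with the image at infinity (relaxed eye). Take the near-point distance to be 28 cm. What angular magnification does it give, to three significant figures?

M = D/f = 28/5.5 = 5.091.

5.09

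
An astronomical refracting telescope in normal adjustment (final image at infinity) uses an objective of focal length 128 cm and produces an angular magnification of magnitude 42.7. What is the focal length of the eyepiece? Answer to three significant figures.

3.00 cm

|M| = f_obj/f_eye, so f_eye = f_obj/|M| = 128/42.7 = 2.998 cm.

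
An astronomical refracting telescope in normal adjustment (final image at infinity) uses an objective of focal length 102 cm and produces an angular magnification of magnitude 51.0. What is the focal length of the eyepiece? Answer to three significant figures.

|M| = f_obj/f_eye, so f_eye = f_obj/|M| = 102/51.0 = 2.000 cm.

2.00 cm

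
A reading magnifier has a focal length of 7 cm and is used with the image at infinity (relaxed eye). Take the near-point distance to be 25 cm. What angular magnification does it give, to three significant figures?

M = D/f = 25/7 = 3.571.

3.57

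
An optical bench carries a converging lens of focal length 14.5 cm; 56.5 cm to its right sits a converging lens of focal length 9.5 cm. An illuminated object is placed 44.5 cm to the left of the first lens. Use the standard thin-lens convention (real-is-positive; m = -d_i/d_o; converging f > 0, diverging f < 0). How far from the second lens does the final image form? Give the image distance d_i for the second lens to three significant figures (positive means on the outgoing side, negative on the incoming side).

Lens 1: 1/d_i1 = 1/f_1 - 1/d_o1 = 1/14.5 - 1/44.5 = 0.04649 cm^-1, so d_i1 = 21.508 cm.
That image sits 34.992 cm in front of the second lens, so d_o2 = 34.992 cm.
Lens 2: 1/d_i2 = 1/f_2 - 1/d_o2 = 1/9.5 - 1/(34.992) = 0.07668 cm^-1, so d_i2 = 13.040 cm.

13.0 cm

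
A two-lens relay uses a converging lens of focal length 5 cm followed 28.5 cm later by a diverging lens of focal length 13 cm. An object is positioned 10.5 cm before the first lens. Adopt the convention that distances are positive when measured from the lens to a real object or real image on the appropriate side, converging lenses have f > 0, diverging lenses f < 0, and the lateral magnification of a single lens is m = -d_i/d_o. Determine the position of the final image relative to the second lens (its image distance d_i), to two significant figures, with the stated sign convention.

First lens: d_i1 = 1/(1/5 - 1/10.5) = 9.545 cm.
That image sits 18.955 cm in front of the second lens, so d_o2 = 18.955 cm.
Second lens: d_i2 = 1/(1/(-13) - 1/(18.955)) = -7.711 cm.

-7.7 cm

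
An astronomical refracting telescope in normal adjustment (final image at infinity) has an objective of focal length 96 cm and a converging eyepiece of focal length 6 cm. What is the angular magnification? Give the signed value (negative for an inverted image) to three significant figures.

M = -f_obj/f_eye = -96/(6) = -16.000.

-16.0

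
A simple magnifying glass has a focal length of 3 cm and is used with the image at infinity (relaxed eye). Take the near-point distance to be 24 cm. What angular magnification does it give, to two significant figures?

M = D/f = 24/3 = 8.000.

8.0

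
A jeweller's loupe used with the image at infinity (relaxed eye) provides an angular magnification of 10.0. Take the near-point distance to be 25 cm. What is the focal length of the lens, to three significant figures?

2.50 cm

For the image at infinity, M = D/f.
f = D/M = 25/10.0 = 2.500 cm.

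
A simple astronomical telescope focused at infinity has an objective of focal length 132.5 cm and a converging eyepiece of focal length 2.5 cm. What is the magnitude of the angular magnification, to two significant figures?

53

|M| = f_obj/|f_eye| = 132.5/2.5 = 53.000.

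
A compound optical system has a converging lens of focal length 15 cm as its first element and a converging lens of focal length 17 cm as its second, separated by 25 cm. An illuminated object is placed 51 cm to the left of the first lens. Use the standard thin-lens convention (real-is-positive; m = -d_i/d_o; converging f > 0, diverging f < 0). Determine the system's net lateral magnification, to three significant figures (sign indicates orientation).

Lens 1: 1/d_i1 = 1/f_1 - 1/d_o1 = 1/15 - 1/51 = 0.04706 cm^-1, so d_i1 = 21.250 cm.
m_1 = -(21.250)/51 = -0.4167.
The intermediate image is 21.250 cm to the right of lens 1, so d_o2 = L - d_i1 = 25 - 21.250 = 3.750 cm.
Lens 2: 1/d_i2 = 1/f_2 - 1/d_o2 = 1/17 - 1/(3.750) = -0.20784 cm^-1, so d_i2 = -4.811 cm.
m_2 = -(-4.811)/(3.750) = 1.2830.
The system's lateral magnification is m_1 m_2 = (-0.4167)(1.2830) = -0.5346.

-0.535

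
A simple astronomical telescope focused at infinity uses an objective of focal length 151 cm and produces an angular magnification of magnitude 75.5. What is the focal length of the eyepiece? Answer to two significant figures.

2.0 cm

|M| = f_obj/f_eye, so f_eye = f_obj/|M| = 151/75.5 = 2.000 cm.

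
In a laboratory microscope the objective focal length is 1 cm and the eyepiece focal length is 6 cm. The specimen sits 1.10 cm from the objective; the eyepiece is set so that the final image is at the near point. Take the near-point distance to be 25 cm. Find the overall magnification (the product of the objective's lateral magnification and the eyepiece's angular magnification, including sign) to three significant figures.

-51.7

Objective: 1/d_i = 1/f_obj - 1/d_o = 1/1 - 1/1.10 = 0.09091 cm^-1, so d_i = 11.000 cm.
m_obj = -d_i/d_o = -11.000/1.10 = -10.000.
Eyepiece angular magnification (image at near point): M_eye = 1 + D/f_e = 1 + 25/6 = 5.167.
Overall M = m_obj x M_eye = (-10.000)(5.167) = -51.67.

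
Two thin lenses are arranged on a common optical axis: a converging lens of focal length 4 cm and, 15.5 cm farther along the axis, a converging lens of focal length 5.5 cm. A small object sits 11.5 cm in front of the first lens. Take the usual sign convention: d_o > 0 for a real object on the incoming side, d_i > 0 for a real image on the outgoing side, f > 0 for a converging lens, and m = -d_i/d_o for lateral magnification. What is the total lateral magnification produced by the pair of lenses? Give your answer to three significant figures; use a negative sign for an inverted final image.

0.759

Applying the thin-lens equation to the first lens, 1/4 = 1/11.5 + 1/d_i1, which gives d_i1 = 6.133 cm.
Its lateral magnification is m_1 = -d_i1/d_o1 = -(6.133)/11.5 = -0.5333.
The intermediate image is 6.133 cm to the right of lens 1, so d_o2 = L - d_i1 = 15.5 - 6.133 = 9.367 cm.
Applying the thin-lens equation again with f_2 = 5.5 cm and d_o2 = 9.367 cm gives d_i2 = 13.323 cm.
m_2 = -(13.323)/(9.367) = -1.4224.
The system's lateral magnification is m_1 m_2 = (-0.5333)(-1.4224) = 0.7586.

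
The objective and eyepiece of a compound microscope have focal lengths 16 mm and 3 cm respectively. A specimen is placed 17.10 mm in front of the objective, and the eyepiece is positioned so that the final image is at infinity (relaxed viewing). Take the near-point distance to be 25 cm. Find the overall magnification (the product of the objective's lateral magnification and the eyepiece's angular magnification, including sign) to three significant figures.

-121

Convert to cm: f_obj = 16 mm = 1.6 cm; d_o = 17.10 mm = 1.71 cm.
Objective: 1/d_i = 1/f_obj - 1/d_o = 1/1.6 - 1/1.71 = 0.04020 cm^-1, so d_i = 24.873 cm.
m_obj = -d_i/d_o = -24.873/1.71 = -14.545.
Eyepiece angular magnification (image at infinity): M_eye = D/f_e = 25/3 = 8.333.
Overall M = m_obj x M_eye = (-14.545)(8.333) = -121.21.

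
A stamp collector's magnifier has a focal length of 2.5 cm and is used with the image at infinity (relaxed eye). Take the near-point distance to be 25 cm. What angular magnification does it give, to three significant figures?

10.0

M = D/f = 25/2.5 = 10.000.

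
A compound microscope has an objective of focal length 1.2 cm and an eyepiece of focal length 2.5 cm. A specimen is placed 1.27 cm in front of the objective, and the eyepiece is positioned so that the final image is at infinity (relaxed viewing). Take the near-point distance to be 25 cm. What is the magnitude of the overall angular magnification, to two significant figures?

Objective: 1/d_i = 1/f_obj - 1/d_o = 1/1.2 - 1/1.27 = 0.04593 cm^-1, so d_i = 21.771 cm.
m_obj = -d_i/d_o = -21.771/1.27 = -17.143.
Eyepiece angular magnification (image at infinity): M_eye = D/f_e = 25/2.5 = 10.000.
Overall M = m_obj x M_eye = (-17.143)(10.000) = -171.43.
|M| = 171.43.

170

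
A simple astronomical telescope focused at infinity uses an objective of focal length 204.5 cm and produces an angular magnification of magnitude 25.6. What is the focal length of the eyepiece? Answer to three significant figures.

7.99 cm

|M| = f_obj/f_eye, so f_eye = f_obj/|M| = 204.5/25.6 = 7.988 cm.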